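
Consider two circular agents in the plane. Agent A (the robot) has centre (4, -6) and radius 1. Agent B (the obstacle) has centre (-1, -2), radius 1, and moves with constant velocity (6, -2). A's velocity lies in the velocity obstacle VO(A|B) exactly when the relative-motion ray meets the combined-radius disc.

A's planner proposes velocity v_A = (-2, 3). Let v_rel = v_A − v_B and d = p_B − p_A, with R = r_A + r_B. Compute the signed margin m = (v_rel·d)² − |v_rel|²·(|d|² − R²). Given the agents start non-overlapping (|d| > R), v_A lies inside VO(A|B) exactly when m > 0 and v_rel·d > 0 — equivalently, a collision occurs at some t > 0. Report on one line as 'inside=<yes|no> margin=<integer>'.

d = (-5, 4),  |d|² = 41;  R = 1+1 = 2,  c = 41−2² = 37
v_rel = (-8, 5),  |v_rel|² = 89;  v_rel·d = (-8)·(-5) + (5)·(4) = 60
89·t² − 120·t + 37 = 0  ⇒  m = 60² − 89·37 = 307
m = 307 > 0,  v_rel·d = 60 > 0  ⇒  inside

inside=yes margin=307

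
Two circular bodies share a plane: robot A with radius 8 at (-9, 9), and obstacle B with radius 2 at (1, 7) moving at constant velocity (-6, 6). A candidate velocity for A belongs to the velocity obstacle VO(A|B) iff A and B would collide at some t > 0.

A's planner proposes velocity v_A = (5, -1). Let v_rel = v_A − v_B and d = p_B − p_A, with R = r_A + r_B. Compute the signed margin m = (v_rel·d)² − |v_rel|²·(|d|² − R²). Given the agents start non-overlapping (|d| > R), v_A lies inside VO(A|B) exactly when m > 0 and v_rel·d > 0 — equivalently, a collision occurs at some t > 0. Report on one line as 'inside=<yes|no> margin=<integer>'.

d = (10, -2),  |d|² = 104;  R = 8+2 = 10,  c = 104−10² = 4
v_rel = (11, -7),  |v_rel|² = 170;  v_rel·d = (11)·(10) + (-7)·(-2) = 124
170·t² − 248·t + 4 = 0  ⇒  m = 124² − 170·4 = 14696
m = 14696 > 0,  v_rel·d = 124 > 0  ⇒  inside

inside=yes margin=14696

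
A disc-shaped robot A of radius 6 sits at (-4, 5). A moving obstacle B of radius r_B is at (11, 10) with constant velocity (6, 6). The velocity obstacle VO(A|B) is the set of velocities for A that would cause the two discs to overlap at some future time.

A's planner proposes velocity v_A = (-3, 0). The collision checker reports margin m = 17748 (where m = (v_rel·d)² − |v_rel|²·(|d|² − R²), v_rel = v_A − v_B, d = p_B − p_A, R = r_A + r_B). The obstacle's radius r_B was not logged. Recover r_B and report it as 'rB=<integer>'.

m = 17748
d = (15, 5);  v_rel = (-9, -6),  |v_rel|² = 117
v_rel×d = (-9)·(5) − (-6)·(15) = 45
since m = R²·117 − 45²:  R² = (2025 + 17748) / 117 = 169
R = √169 = 13  ⇒  r_B = 13 − 6 = 7

rB=7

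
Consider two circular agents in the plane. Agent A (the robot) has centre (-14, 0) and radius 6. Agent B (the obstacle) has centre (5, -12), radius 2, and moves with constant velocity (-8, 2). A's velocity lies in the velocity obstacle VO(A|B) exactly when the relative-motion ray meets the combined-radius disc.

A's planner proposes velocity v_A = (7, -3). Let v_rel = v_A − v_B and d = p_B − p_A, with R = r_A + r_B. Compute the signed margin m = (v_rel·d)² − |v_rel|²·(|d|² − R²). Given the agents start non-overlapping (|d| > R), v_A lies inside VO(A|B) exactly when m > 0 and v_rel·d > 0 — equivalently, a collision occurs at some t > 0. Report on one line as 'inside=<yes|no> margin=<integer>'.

d = (19, -12),  |d|² = 505;  R = 6+2 = 8,  c = 505−8² = 441
v_rel = (15, -5),  |v_rel|² = 250;  v_rel·d = (15)·(19) + (-5)·(-12) = 345
250·t² − 690·t + 441 = 0  ⇒  m = 345² − 250·441 = 8775
m = 8775 > 0,  v_rel·d = 345 > 0  ⇒  inside

inside=yes margin=8775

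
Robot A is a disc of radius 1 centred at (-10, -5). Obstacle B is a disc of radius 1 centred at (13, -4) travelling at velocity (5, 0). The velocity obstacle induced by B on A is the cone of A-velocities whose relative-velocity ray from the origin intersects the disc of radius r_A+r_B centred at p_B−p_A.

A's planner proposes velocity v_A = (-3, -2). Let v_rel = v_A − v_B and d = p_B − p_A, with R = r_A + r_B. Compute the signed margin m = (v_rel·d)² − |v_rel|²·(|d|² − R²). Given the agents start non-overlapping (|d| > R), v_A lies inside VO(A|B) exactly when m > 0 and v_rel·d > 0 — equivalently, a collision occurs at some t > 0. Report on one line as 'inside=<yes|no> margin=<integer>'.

d = (23, 1),  |d|² = 530;  R = 1+1 = 2,  c = 530−2² = 526
v_rel = (-8, -2),  |v_rel|² = 68;  v_rel·d = (-8)·(23) + (-2)·(1) = -186
68·t² + 372·t + 526 = 0  ⇒  m = (-186)² − 68·526 = -1172
m = -1172 < 0,  v_rel·d = -186 < 0  ⇒  outside

inside=no margin=-1172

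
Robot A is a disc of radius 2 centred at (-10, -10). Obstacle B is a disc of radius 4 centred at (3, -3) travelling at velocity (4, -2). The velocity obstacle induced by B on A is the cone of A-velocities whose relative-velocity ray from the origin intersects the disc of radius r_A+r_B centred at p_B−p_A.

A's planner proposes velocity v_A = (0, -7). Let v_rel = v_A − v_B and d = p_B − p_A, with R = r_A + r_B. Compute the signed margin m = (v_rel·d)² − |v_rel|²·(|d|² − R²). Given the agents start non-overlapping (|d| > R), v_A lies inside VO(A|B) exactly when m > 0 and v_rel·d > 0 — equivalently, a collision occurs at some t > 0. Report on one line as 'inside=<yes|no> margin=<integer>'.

d = (13, 7),  |d|² = 218;  R = 2+4 = 6,  c = 218−6² = 182
v_rel = (-4, -5),  |v_rel|² = 41;  v_rel·d = (-4)·(13) + (-5)·(7) = -87
41·t² + 174·t + 182 = 0  ⇒  m = (-87)² − 41·182 = 107
m = 107 > 0,  v_rel·d = -87 < 0  ⇒  outside

inside=no margin=107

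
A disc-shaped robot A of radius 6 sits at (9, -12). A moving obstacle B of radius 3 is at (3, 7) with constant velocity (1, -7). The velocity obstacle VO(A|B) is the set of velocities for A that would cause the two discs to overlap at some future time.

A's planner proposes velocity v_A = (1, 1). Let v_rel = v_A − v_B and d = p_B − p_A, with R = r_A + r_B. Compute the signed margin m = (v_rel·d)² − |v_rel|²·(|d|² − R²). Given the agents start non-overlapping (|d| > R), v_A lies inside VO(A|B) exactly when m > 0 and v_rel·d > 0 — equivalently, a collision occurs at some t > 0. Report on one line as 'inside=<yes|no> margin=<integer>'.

d = (-6, 19),  |d|² = 397;  R = 6+3 = 9,  c = 397−9² = 316
v_rel = (0, 8),  |v_rel|² = 64;  v_rel·d = (0)·(-6) + (8)·(19) = 152
64·t² − 304·t + 316 = 0  ⇒  m = 152² − 64·316 = 2880
m = 2880 > 0,  v_rel·d = 152 > 0  ⇒  inside

inside=yes margin=2880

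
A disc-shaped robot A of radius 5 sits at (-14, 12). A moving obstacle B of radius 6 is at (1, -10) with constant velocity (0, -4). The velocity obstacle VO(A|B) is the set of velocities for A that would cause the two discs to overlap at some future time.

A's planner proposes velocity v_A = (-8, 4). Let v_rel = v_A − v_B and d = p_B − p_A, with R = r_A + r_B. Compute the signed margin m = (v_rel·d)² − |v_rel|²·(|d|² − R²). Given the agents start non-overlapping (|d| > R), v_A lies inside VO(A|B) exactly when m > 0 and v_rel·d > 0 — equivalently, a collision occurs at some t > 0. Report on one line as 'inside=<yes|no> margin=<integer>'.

d = (15, -22),  |d|² = 709;  R = 5+6 = 11,  c = 709−11² = 588
v_rel = (-8, 8),  |v_rel|² = 128;  v_rel·d = (-8)·(15) + (8)·(-22) = -296
128·t² + 592·t + 588 = 0  ⇒  m = (-296)² − 128·588 = 12352
m = 12352 > 0,  v_rel·d = -296 < 0  ⇒  outside

inside=no margin=12352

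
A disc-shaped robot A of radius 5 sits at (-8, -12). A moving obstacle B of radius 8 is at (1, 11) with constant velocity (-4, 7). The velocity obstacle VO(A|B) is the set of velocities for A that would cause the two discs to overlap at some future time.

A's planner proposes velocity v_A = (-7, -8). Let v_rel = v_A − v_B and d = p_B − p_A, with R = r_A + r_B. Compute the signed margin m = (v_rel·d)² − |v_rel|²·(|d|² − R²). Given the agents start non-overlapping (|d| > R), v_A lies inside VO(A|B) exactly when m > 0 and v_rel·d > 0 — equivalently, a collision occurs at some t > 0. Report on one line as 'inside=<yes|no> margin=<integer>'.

d = (9, 23),  |d|² = 610;  R = 5+8 = 13,  c = 610−13² = 441
v_rel = (-3, -15),  |v_rel|² = 234;  v_rel·d = (-3)·(9) + (-15)·(23) = -372
234·t² + 744·t + 441 = 0  ⇒  m = (-372)² − 234·441 = 35190
m = 35190 > 0,  v_rel·d = -372 < 0  ⇒  outside

inside=no margin=35190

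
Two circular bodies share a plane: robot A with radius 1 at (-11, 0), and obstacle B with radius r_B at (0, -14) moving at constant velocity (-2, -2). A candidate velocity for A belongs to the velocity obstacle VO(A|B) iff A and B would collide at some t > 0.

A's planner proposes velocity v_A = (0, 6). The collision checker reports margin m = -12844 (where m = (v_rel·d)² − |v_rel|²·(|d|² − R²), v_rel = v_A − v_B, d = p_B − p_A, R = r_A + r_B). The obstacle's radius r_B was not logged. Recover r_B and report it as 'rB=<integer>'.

m = -12844
d = (11, -14);  v_rel = (2, 8),  |v_rel|² = 68
v_rel×d = (2)·(-14) − (8)·(11) = -116
since m = R²·68 − (-116)²:  R² = (13456 + -12844) / 68 = 9
R = √9 = 3  ⇒  r_B = 3 − 1 = 2

rB=2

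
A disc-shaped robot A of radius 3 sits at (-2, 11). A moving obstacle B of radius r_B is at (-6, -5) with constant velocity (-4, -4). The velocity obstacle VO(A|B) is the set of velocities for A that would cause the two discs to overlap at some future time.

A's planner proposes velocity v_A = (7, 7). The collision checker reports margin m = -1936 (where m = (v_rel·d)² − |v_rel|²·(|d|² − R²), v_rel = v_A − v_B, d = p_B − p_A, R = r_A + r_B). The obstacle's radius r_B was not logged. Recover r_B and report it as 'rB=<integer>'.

m = -1936
d = (-4, -16);  v_rel = (11, 11),  |v_rel|² = 242
v_rel×d = (11)·(-16) − (11)·(-4) = -132
since m = R²·242 − (-132)²:  R² = (17424 + -1936) / 242 = 64
R = √64 = 8  ⇒  r_B = 8 − 3 = 5

rB=5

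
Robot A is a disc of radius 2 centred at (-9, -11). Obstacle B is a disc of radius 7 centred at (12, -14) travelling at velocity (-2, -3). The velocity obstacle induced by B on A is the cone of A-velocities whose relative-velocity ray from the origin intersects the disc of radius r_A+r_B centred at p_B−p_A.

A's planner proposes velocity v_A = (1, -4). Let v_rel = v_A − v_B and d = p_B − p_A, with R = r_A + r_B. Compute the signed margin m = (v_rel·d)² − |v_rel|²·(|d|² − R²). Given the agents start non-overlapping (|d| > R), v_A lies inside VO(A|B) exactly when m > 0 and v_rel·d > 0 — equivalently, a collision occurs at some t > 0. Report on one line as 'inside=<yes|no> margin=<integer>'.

d = (21, -3),  |d|² = 450;  R = 2+7 = 9,  c = 450−9² = 369
v_rel = (3, -1),  |v_rel|² = 10;  v_rel·d = (3)·(21) + (-1)·(-3) = 66
10·t² − 132·t + 369 = 0  ⇒  m = 66² − 10·369 = 666
m = 666 > 0,  v_rel·d = 66 > 0  ⇒  inside

inside=yes margin=666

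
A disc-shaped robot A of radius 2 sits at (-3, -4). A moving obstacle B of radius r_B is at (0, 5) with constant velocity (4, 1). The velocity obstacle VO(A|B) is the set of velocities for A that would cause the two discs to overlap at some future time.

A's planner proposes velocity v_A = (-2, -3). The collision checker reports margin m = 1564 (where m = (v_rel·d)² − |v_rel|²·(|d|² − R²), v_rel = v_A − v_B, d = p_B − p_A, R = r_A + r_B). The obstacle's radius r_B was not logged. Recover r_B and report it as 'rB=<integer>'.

m = 1564
d = (3, 9);  v_rel = (-6, -4),  |v_rel|² = 52
v_rel×d = (-6)·(9) − (-4)·(3) = -42
since m = R²·52 − (-42)²:  R² = (1764 + 1564) / 52 = 64
R = √64 = 8  ⇒  r_B = 8 − 2 = 6

rB=6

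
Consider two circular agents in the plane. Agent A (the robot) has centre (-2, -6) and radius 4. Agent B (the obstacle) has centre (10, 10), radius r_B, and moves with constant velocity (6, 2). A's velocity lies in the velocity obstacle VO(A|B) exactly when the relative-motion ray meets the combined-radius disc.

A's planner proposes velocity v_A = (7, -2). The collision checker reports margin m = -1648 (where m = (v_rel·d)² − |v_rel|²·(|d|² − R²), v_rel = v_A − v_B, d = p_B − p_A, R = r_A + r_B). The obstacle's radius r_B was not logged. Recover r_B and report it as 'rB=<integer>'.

m = -1648
d = (12, 16);  v_rel = (1, -4),  |v_rel|² = 17
v_rel×d = (1)·(16) − (-4)·(12) = 64
since m = R²·17 − 64²:  R² = (4096 + -1648) / 17 = 144
R = √144 = 12  ⇒  r_B = 12 − 4 = 8

rB=8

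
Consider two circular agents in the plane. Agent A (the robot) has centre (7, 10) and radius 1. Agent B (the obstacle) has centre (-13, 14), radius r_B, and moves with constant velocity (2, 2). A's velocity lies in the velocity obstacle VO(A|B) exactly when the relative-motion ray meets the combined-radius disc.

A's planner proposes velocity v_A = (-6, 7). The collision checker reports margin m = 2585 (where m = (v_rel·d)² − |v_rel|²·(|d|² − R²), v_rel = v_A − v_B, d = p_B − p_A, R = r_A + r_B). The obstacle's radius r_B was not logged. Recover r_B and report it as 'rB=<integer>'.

m = 2585
d = (-20, 4);  v_rel = (-8, 5),  |v_rel|² = 89
v_rel×d = (-8)·(4) − (5)·(-20) = 68
since m = R²·89 − 68²:  R² = (4624 + 2585) / 89 = 81
R = √81 = 9  ⇒  r_B = 9 − 1 = 8

rB=8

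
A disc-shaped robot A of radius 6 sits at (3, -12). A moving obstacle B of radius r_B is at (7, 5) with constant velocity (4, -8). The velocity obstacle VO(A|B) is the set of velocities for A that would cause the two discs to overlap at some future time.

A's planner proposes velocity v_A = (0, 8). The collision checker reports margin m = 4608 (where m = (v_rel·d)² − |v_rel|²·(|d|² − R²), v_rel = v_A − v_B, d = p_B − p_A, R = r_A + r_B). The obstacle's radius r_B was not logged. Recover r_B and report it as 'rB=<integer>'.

m = 4608
d = (4, 17);  v_rel = (-4, 16),  |v_rel|² = 272
v_rel×d = (-4)·(17) − (16)·(4) = -132
since m = R²·272 − (-132)²:  R² = (17424 + 4608) / 272 = 81
R = √81 = 9  ⇒  r_B = 9 − 6 = 3

rB=3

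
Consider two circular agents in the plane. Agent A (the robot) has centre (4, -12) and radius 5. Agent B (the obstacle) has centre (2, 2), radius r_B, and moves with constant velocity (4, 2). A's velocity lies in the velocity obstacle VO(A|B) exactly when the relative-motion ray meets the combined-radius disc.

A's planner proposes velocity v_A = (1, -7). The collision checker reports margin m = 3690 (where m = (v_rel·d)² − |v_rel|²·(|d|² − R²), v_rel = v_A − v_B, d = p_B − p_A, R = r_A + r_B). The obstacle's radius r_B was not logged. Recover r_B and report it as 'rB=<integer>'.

m = 3690
d = (-2, 14);  v_rel = (-3, -9),  |v_rel|² = 90
v_rel×d = (-3)·(14) − (-9)·(-2) = -60
since m = R²·90 − (-60)²:  R² = (3600 + 3690) / 90 = 81
R = √81 = 9  ⇒  r_B = 9 − 5 = 4

rB=4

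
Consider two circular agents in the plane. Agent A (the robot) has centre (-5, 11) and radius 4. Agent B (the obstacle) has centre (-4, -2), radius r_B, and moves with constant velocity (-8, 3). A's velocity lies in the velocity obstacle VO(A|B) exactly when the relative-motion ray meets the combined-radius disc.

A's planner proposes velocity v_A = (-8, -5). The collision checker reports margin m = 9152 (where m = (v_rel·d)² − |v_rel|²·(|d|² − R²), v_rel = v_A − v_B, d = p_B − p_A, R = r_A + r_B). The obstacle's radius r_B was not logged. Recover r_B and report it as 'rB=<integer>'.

m = 9152
d = (1, -13);  v_rel = (0, -8),  |v_rel|² = 64
v_rel×d = (0)·(-13) − (-8)·(1) = 8
since m = R²·64 − 8²:  R² = (64 + 9152) / 64 = 144
R = √144 = 12  ⇒  r_B = 12 − 4 = 8

rB=8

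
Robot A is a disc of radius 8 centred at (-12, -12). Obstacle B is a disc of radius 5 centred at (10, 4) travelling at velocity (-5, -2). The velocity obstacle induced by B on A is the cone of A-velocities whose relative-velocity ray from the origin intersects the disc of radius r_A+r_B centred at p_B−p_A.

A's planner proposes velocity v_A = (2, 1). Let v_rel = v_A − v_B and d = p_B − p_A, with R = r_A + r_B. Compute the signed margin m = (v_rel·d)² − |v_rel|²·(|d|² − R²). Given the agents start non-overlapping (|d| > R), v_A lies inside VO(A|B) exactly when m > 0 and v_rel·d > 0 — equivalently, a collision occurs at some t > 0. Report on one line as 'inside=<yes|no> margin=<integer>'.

d = (22, 16),  |d|² = 740;  R = 8+5 = 13,  c = 740−13² = 571
v_rel = (7, 3),  |v_rel|² = 58;  v_rel·d = (7)·(22) + (3)·(16) = 202
58·t² − 404·t + 571 = 0  ⇒  m = 202² − 58·571 = 7686
m = 7686 > 0,  v_rel·d = 202 > 0  ⇒  inside

inside=yes margin=7686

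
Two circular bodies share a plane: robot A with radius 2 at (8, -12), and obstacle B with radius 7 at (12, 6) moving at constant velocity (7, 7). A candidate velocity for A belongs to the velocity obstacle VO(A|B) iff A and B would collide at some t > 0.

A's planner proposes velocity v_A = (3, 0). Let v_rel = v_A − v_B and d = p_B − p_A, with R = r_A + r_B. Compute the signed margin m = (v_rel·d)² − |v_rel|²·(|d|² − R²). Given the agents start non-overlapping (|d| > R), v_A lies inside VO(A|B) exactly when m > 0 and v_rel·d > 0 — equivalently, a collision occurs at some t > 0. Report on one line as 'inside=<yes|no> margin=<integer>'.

d = (4, 18),  |d|² = 340;  R = 2+7 = 9,  c = 340−9² = 259
v_rel = (-4, -7),  |v_rel|² = 65;  v_rel·d = (-4)·(4) + (-7)·(18) = -142
65·t² + 284·t + 259 = 0  ⇒  m = (-142)² − 65·259 = 3329
m = 3329 > 0,  v_rel·d = -142 < 0  ⇒  outside

inside=no margin=3329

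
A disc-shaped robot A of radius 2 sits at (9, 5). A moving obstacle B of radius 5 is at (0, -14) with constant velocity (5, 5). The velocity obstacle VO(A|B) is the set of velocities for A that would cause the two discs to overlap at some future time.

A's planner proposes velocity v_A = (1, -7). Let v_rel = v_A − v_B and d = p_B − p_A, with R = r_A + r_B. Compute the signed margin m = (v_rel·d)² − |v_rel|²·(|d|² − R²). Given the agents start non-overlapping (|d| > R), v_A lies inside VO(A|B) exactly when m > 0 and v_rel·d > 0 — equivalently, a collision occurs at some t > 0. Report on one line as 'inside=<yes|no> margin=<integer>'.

d = (-9, -19),  |d|² = 442;  R = 2+5 = 7,  c = 442−7² = 393
v_rel = (-4, -12),  |v_rel|² = 160;  v_rel·d = (-4)·(-9) + (-12)·(-19) = 264
160·t² − 528·t + 393 = 0  ⇒  m = 264² − 160·393 = 6816
m = 6816 > 0,  v_rel·d = 264 > 0  ⇒  inside

inside=yes margin=6816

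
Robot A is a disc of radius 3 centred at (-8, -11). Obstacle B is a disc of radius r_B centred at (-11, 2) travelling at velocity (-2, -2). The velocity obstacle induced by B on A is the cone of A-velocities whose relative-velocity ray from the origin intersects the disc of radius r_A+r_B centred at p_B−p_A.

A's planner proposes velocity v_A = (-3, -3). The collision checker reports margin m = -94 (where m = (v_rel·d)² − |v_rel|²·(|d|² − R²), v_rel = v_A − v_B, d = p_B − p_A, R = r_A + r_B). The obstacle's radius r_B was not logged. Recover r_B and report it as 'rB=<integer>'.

m = -94
d = (-3, 13);  v_rel = (-1, -1),  |v_rel|² = 2
v_rel×d = (-1)·(13) − (-1)·(-3) = -16
since m = R²·2 − (-16)²:  R² = (256 + -94) / 2 = 81
R = √81 = 9  ⇒  r_B = 9 − 3 = 6

rB=6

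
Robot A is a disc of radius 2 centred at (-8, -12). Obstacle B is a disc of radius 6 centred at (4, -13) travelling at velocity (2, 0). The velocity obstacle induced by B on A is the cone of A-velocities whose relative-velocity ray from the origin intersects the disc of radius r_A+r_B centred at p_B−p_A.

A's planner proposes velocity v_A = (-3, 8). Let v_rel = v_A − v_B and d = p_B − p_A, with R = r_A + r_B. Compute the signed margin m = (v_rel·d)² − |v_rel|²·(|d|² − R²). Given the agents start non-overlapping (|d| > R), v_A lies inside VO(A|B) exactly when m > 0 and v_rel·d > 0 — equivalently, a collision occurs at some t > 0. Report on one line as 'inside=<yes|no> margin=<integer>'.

d = (12, -1),  |d|² = 145;  R = 2+6 = 8,  c = 145−8² = 81
v_rel = (-5, 8),  |v_rel|² = 89;  v_rel·d = (-5)·(12) + (8)·(-1) = -68
89·t² + 136·t + 81 = 0  ⇒  m = (-68)² − 89·81 = -2585
m = -2585 < 0,  v_rel·d = -68 < 0  ⇒  outside

inside=no margin=-2585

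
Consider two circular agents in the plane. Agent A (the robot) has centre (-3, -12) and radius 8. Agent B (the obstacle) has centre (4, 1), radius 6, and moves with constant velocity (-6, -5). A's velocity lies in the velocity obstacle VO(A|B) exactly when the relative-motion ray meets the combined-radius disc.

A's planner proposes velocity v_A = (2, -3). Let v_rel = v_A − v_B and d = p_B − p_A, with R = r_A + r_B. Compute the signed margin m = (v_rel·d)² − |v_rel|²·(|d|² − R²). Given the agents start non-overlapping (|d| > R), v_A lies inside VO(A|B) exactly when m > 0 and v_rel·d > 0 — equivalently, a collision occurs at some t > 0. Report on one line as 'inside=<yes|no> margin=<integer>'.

d = (7, 13),  |d|² = 218;  R = 8+6 = 14,  c = 218−14² = 22
v_rel = (8, 2),  |v_rel|² = 68;  v_rel·d = (8)·(7) + (2)·(13) = 82
68·t² − 164·t + 22 = 0  ⇒  m = 82² − 68·22 = 5228
m = 5228 > 0,  v_rel·d = 82 > 0  ⇒  inside

inside=yes margin=5228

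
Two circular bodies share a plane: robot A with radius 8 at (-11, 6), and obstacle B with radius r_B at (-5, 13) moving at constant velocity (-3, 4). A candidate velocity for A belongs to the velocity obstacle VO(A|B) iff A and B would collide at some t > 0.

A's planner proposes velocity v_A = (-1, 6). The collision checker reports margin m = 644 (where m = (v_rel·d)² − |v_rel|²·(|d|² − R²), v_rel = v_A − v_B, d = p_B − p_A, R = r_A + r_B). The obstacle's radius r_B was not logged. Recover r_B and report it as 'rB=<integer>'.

m = 644
d = (6, 7);  v_rel = (2, 2),  |v_rel|² = 8
v_rel×d = (2)·(7) − (2)·(6) = 2
since m = R²·8 − 2²:  R² = (4 + 644) / 8 = 81
R = √81 = 9  ⇒  r_B = 9 − 8 = 1

rB=1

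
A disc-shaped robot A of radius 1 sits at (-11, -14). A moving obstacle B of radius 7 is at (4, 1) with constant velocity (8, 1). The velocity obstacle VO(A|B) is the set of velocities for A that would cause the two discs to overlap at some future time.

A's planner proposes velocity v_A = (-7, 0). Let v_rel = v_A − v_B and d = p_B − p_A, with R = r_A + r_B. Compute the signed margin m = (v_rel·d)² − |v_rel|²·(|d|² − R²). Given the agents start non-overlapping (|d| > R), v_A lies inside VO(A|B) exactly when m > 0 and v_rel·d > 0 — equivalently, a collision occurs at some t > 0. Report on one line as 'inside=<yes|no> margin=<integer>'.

d = (15, 15),  |d|² = 450;  R = 1+7 = 8,  c = 450−8² = 386
v_rel = (-15, -1),  |v_rel|² = 226;  v_rel·d = (-15)·(15) + (-1)·(15) = -240
226·t² + 480·t + 386 = 0  ⇒  m = (-240)² − 226·386 = -29636
m = -29636 < 0,  v_rel·d = -240 < 0  ⇒  outside

inside=no margin=-29636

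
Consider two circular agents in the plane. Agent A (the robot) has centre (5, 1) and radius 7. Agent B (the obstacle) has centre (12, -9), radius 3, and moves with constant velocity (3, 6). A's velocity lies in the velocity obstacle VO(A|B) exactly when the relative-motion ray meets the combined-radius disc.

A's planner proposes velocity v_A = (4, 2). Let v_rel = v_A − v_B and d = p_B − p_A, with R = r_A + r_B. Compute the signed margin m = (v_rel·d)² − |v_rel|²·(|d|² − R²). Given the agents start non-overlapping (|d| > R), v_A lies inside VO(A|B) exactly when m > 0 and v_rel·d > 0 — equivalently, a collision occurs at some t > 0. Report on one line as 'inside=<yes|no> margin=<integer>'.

d = (7, -10),  |d|² = 149;  R = 7+3 = 10,  c = 149−10² = 49
v_rel = (1, -4),  |v_rel|² = 17;  v_rel·d = (1)·(7) + (-4)·(-10) = 47
17·t² − 94·t + 49 = 0  ⇒  m = 47² − 17·49 = 1376
m = 1376 > 0,  v_rel·d = 47 > 0  ⇒  inside

inside=yes margin=1376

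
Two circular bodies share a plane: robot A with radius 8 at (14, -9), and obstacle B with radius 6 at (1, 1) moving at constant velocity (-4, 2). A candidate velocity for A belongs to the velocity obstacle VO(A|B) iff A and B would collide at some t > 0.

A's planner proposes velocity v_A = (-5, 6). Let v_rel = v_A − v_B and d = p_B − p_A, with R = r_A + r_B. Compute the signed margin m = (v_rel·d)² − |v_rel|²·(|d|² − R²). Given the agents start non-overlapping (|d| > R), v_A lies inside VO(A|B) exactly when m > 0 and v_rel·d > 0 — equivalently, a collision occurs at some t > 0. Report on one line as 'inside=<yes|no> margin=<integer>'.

d = (-13, 10),  |d|² = 269;  R = 8+6 = 14,  c = 269−14² = 73
v_rel = (-1, 4),  |v_rel|² = 17;  v_rel·d = (-1)·(-13) + (4)·(10) = 53
17·t² − 106·t + 73 = 0  ⇒  m = 53² − 17·73 = 1568
m = 1568 > 0,  v_rel·d = 53 > 0  ⇒  inside

inside=yes margin=1568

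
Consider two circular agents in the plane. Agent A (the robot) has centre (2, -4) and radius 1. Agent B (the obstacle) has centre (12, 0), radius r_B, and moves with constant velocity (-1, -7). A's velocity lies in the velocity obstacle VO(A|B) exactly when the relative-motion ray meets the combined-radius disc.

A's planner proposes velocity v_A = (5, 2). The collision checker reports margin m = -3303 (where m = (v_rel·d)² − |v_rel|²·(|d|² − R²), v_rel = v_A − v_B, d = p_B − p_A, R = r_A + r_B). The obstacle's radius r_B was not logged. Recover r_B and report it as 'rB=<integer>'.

m = -3303
d = (10, 4);  v_rel = (6, 9),  |v_rel|² = 117
v_rel×d = (6)·(4) − (9)·(10) = -66
since m = R²·117 − (-66)²:  R² = (4356 + -3303) / 117 = 9
R = √9 = 3  ⇒  r_B = 3 − 1 = 2

rB=2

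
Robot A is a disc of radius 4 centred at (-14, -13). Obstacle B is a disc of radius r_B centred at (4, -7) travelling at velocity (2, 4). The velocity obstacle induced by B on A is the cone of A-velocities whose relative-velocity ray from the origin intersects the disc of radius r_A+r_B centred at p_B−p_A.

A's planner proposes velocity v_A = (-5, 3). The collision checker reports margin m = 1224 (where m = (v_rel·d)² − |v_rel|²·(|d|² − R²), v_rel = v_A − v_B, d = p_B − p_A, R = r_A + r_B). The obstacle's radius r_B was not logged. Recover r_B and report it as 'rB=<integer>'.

m = 1224
d = (18, 6);  v_rel = (-7, -1),  |v_rel|² = 50
v_rel×d = (-7)·(6) − (-1)·(18) = -24
since m = R²·50 − (-24)²:  R² = (576 + 1224) / 50 = 36
R = √36 = 6  ⇒  r_B = 6 − 4 = 2

rB=2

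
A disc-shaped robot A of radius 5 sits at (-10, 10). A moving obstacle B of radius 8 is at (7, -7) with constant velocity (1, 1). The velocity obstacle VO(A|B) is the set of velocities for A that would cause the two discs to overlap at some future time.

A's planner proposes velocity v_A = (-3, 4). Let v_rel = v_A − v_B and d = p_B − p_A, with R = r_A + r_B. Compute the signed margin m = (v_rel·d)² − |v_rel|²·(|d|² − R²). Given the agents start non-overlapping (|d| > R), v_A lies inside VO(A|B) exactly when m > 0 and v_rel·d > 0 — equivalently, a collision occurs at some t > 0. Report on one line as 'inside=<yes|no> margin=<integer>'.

d = (17, -17),  |d|² = 578;  R = 5+8 = 13,  c = 578−13² = 409
v_rel = (-4, 3),  |v_rel|² = 25;  v_rel·d = (-4)·(17) + (3)·(-17) = -119
25·t² + 238·t + 409 = 0  ⇒  m = (-119)² − 25·409 = 3936
m = 3936 > 0,  v_rel·d = -119 < 0  ⇒  outside

inside=no margin=3936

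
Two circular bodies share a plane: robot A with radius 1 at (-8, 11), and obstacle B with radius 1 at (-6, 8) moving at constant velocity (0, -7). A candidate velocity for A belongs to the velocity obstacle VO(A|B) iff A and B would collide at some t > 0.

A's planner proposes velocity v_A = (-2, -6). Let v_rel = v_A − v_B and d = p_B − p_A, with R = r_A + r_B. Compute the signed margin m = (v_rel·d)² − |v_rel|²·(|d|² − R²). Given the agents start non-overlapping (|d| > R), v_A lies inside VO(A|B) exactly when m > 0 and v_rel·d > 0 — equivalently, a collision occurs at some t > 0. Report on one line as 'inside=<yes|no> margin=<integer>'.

d = (2, -3),  |d|² = 13;  R = 1+1 = 2,  c = 13−2² = 9
v_rel = (-2, 1),  |v_rel|² = 5;  v_rel·d = (-2)·(2) + (1)·(-3) = -7
5·t² + 14·t + 9 = 0  ⇒  m = (-7)² − 5·9 = 4
m = 4 > 0,  v_rel·d = -7 < 0  ⇒  outside

inside=no margin=4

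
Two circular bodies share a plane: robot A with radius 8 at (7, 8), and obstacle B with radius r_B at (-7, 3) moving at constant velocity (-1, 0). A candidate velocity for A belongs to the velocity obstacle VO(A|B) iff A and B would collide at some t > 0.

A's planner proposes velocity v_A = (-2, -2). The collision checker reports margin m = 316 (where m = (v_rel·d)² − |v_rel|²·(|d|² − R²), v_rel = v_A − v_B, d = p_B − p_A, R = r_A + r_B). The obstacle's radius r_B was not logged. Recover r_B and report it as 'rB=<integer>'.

m = 316
d = (-14, -5);  v_rel = (-1, -2),  |v_rel|² = 5
v_rel×d = (-1)·(-5) − (-2)·(-14) = -23
since m = R²·5 − (-23)²:  R² = (529 + 316) / 5 = 169
R = √169 = 13  ⇒  r_B = 13 − 8 = 5

rB=5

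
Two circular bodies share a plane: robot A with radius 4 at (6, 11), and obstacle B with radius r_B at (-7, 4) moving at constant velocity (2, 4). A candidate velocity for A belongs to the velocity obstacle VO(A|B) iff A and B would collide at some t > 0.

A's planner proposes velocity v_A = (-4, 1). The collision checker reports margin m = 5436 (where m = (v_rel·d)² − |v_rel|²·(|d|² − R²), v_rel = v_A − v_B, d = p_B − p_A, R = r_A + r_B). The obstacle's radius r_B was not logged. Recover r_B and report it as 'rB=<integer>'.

m = 5436
d = (-13, -7);  v_rel = (-6, -3),  |v_rel|² = 45
v_rel×d = (-6)·(-7) − (-3)·(-13) = 3
since m = R²·45 − 3²:  R² = (9 + 5436) / 45 = 121
R = √121 = 11  ⇒  r_B = 11 − 4 = 7

rB=7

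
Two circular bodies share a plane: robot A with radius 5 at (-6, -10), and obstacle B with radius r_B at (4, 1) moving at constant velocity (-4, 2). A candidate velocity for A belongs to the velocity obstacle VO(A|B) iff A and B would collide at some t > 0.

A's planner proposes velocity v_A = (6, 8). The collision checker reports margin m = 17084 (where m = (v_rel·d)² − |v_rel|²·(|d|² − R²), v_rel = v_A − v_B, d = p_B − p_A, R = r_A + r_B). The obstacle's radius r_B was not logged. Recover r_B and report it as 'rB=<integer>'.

m = 17084
d = (10, 11);  v_rel = (10, 6),  |v_rel|² = 136
v_rel×d = (10)·(11) − (6)·(10) = 50
since m = R²·136 − 50²:  R² = (2500 + 17084) / 136 = 144
R = √144 = 12  ⇒  r_B = 12 − 5 = 7

rB=7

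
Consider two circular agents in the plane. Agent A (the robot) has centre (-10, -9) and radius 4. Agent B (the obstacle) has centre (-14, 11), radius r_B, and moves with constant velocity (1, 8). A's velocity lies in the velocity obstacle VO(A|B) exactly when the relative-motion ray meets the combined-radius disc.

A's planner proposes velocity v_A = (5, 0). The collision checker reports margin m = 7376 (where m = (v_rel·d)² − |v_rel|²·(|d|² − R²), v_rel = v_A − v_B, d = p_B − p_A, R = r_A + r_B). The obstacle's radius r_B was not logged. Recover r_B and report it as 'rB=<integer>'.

m = 7376
d = (-4, 20);  v_rel = (4, -8),  |v_rel|² = 80
v_rel×d = (4)·(20) − (-8)·(-4) = 48
since m = R²·80 − 48²:  R² = (2304 + 7376) / 80 = 121
R = √121 = 11  ⇒  r_B = 11 − 4 = 7

rB=7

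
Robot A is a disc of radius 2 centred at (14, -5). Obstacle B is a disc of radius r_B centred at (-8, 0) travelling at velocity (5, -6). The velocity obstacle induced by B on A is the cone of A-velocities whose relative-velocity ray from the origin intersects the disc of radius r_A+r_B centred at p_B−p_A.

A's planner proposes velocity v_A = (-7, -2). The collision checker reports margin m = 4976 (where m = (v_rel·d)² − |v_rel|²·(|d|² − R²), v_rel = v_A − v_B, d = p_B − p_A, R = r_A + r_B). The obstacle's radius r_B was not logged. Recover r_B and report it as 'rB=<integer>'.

m = 4976
d = (-22, 5);  v_rel = (-12, 4),  |v_rel|² = 160
v_rel×d = (-12)·(5) − (4)·(-22) = 28
since m = R²·160 − 28²:  R² = (784 + 4976) / 160 = 36
R = √36 = 6  ⇒  r_B = 6 − 2 = 4

rB=4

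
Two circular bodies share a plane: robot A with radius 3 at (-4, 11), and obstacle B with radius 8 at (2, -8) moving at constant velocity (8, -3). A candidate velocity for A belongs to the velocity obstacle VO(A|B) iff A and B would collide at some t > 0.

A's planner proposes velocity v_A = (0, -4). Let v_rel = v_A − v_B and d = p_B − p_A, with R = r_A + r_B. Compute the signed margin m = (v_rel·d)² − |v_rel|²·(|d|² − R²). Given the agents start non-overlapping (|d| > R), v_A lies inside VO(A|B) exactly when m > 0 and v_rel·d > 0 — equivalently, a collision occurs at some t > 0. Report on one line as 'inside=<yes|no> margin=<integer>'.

d = (6, -19),  |d|² = 397;  R = 3+8 = 11,  c = 397−11² = 276
v_rel = (-8, -1),  |v_rel|² = 65;  v_rel·d = (-8)·(6) + (-1)·(-19) = -29
65·t² + 58·t + 276 = 0  ⇒  m = (-29)² − 65·276 = -17099
m = -17099 < 0,  v_rel·d = -29 < 0  ⇒  outside

inside=no margin=-17099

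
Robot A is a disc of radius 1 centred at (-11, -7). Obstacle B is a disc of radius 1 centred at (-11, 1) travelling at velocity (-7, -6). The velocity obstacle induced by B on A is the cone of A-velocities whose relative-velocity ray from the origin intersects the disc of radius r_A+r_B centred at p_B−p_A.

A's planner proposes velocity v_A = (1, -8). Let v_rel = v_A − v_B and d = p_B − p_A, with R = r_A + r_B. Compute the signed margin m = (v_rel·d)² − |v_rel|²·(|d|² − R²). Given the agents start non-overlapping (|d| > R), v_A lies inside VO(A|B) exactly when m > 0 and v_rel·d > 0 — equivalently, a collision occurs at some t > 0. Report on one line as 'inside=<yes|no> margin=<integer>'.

d = (0, 8),  |d|² = 64;  R = 1+1 = 2,  c = 64−2² = 60
v_rel = (8, -2),  |v_rel|² = 68;  v_rel·d = (8)·(0) + (-2)·(8) = -16
68·t² + 32·t + 60 = 0  ⇒  m = (-16)² − 68·60 = -3824
m = -3824 < 0,  v_rel·d = -16 < 0  ⇒  outside

inside=no margin=-3824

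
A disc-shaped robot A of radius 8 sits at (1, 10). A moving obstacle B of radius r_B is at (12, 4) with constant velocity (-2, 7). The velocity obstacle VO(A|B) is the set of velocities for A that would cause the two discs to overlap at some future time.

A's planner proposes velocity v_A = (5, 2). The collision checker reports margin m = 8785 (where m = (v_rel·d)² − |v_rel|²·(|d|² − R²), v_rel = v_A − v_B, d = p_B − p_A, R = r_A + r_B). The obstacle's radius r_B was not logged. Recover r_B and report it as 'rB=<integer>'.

m = 8785
d = (11, -6);  v_rel = (7, -5),  |v_rel|² = 74
v_rel×d = (7)·(-6) − (-5)·(11) = 13
since m = R²·74 − 13²:  R² = (169 + 8785) / 74 = 121
R = √121 = 11  ⇒  r_B = 11 − 8 = 3

rB=3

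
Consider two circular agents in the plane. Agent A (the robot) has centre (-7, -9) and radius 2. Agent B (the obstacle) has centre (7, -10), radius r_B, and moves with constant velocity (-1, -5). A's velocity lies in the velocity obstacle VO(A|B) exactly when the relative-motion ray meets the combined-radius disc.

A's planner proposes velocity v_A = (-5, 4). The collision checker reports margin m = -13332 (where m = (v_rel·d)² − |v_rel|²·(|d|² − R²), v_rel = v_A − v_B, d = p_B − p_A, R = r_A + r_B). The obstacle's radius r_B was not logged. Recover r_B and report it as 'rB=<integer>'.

m = -13332
d = (14, -1);  v_rel = (-4, 9),  |v_rel|² = 97
v_rel×d = (-4)·(-1) − (9)·(14) = -122
since m = R²·97 − (-122)²:  R² = (14884 + -13332) / 97 = 16
R = √16 = 4  ⇒  r_B = 4 − 2 = 2

rB=2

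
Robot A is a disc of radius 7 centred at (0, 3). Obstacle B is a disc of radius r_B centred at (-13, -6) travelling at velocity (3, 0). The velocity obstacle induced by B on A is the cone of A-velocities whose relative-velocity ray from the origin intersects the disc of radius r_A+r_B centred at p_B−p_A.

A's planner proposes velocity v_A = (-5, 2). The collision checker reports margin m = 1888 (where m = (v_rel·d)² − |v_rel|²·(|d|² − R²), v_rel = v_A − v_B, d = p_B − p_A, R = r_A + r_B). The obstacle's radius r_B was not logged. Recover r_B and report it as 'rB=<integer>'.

m = 1888
d = (-13, -9);  v_rel = (-8, 2),  |v_rel|² = 68
v_rel×d = (-8)·(-9) − (2)·(-13) = 98
since m = R²·68 − 98²:  R² = (9604 + 1888) / 68 = 169
R = √169 = 13  ⇒  r_B = 13 − 7 = 6

rB=6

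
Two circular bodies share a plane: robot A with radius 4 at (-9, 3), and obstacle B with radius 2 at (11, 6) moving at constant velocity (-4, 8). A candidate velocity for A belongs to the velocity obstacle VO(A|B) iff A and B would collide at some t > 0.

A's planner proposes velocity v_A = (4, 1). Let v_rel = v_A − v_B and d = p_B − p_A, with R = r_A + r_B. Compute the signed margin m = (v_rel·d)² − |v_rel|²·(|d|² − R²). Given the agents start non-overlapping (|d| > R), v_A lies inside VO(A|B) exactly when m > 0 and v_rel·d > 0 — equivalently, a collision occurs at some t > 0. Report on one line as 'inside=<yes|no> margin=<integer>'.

d = (20, 3),  |d|² = 409;  R = 4+2 = 6,  c = 409−6² = 373
v_rel = (8, -7),  |v_rel|² = 113;  v_rel·d = (8)·(20) + (-7)·(3) = 139
113·t² − 278·t + 373 = 0  ⇒  m = 139² − 113·373 = -22828
m = -22828 < 0,  v_rel·d = 139 > 0  ⇒  outside

inside=no margin=-22828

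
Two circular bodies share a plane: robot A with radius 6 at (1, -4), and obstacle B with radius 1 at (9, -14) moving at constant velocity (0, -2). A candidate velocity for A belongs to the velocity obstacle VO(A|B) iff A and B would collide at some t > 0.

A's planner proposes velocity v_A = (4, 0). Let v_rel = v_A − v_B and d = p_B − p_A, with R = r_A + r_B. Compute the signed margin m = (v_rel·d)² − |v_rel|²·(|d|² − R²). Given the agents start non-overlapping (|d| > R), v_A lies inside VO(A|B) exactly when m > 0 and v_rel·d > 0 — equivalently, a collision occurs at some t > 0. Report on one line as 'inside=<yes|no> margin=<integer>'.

d = (8, -10),  |d|² = 164;  R = 6+1 = 7,  c = 164−7² = 115
v_rel = (4, 2),  |v_rel|² = 20;  v_rel·d = (4)·(8) + (2)·(-10) = 12
20·t² − 24·t + 115 = 0  ⇒  m = 12² − 20·115 = -2156
m = -2156 < 0,  v_rel·d = 12 > 0  ⇒  outside

inside=no margin=-2156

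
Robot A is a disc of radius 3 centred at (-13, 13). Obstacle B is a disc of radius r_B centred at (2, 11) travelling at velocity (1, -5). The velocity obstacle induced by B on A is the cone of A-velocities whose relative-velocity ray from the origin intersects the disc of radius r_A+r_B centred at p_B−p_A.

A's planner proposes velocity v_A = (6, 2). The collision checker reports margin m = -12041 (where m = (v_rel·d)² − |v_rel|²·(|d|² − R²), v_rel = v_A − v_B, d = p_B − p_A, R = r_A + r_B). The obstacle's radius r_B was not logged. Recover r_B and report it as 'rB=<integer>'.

m = -12041
d = (15, -2);  v_rel = (5, 7),  |v_rel|² = 74
v_rel×d = (5)·(-2) − (7)·(15) = -115
since m = R²·74 − (-115)²:  R² = (13225 + -12041) / 74 = 16
R = √16 = 4  ⇒  r_B = 4 − 3 = 1

rB=1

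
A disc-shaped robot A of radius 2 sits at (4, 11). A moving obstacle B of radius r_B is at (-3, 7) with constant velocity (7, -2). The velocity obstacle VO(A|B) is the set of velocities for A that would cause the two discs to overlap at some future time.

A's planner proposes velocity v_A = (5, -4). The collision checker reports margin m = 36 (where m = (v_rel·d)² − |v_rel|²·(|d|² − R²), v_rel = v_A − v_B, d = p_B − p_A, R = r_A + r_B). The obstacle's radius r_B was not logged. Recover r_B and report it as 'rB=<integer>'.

m = 36
d = (-7, -4);  v_rel = (-2, -2),  |v_rel|² = 8
v_rel×d = (-2)·(-4) − (-2)·(-7) = -6
since m = R²·8 − (-6)²:  R² = (36 + 36) / 8 = 9
R = √9 = 3  ⇒  r_B = 3 − 2 = 1

rB=1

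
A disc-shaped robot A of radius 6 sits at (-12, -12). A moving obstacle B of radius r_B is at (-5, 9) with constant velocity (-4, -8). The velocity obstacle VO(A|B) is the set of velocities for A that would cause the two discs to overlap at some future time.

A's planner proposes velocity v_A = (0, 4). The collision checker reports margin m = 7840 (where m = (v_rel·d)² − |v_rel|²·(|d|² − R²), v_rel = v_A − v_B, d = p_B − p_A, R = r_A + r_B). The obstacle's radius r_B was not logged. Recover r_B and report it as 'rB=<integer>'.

m = 7840
d = (7, 21);  v_rel = (4, 12),  |v_rel|² = 160
v_rel×d = (4)·(21) − (12)·(7) = 0
since m = R²·160 − 0²:  R² = (0 + 7840) / 160 = 49
R = √49 = 7  ⇒  r_B = 7 − 6 = 1

rB=1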